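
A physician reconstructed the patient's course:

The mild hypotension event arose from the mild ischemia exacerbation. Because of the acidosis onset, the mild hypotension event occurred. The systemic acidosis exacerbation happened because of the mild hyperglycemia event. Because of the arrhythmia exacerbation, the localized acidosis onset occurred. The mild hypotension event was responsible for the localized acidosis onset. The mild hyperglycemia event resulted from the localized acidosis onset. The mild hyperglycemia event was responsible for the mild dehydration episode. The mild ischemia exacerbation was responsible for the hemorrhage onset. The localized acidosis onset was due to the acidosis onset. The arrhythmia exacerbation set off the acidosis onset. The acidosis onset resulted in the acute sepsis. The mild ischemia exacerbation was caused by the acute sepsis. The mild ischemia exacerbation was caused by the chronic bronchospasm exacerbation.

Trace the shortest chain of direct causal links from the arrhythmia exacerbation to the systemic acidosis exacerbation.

the arrhythmia exacerbation → the localized acidosis onset → the mild hyperglycemia event → the systemic acidosis exacerbation

the arrhythmia exacerbation → the localized acidosis onset
the localized acidosis onset → the mild hyperglycemia event
the mild hyperglycemia event → the systemic acidosis exacerbation
Length: 3 steps.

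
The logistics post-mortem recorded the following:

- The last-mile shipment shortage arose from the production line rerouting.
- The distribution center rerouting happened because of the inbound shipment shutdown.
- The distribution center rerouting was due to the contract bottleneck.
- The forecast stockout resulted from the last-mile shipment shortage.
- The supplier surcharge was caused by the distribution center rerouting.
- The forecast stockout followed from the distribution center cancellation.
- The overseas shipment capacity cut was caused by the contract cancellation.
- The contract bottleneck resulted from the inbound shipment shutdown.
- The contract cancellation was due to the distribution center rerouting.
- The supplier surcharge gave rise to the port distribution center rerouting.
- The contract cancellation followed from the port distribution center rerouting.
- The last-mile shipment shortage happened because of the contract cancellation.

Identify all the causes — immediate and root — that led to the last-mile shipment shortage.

Immediate causes of the last-mile shipment shortage: the production line rerouting, the contract cancellation.
Further upstream: the inbound shipment shutdown, the contract bottleneck, the distribution center rerouting, the supplier surcharge, the port distribution center rerouting.

the contract bottleneck, the contract cancellation, the distribution center rerouting, the inbound shipment shutdown, the port distribution center rerouting, the production line rerouting, the supplier surcharge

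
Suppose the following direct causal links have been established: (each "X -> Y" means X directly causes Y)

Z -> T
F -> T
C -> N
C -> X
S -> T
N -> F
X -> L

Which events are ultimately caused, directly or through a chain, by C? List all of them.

Direct effects: X, N.
2 steps out: L, F.
3 steps out: T.
Not reachable from it: S, Z.

F, L, N, T, X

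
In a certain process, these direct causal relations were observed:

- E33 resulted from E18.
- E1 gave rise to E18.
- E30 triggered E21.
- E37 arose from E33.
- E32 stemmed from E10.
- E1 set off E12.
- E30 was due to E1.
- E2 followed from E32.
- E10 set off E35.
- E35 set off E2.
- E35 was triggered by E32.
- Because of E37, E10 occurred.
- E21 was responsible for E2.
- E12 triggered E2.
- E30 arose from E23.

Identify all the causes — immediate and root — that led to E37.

E1, E18, E33

Immediate cause of E37: E33.
Further upstream: E1, E18.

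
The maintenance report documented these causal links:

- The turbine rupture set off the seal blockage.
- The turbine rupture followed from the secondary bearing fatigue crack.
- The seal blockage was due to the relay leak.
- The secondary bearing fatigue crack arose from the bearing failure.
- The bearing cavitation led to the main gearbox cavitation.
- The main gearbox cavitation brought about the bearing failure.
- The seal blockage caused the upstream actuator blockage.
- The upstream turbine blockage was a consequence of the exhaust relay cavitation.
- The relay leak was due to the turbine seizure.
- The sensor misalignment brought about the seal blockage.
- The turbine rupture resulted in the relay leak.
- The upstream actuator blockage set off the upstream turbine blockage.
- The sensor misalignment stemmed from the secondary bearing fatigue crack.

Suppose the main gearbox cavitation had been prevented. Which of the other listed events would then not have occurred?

the bearing failure, the secondary bearing fatigue crack, the sensor misalignment, the turbine rupture

Downstream of the main gearbox cavitation: the bearing failure, the secondary bearing fatigue crack, the turbine rupture, the sensor misalignment, the relay leak, the seal blockage, the upstream actuator blockage, the upstream turbine blockage.
Of those, still caused via another path: the relay leak, the seal blockage, the upstream actuator blockage, the upstream turbine blockage.
The remainder have no surviving cause.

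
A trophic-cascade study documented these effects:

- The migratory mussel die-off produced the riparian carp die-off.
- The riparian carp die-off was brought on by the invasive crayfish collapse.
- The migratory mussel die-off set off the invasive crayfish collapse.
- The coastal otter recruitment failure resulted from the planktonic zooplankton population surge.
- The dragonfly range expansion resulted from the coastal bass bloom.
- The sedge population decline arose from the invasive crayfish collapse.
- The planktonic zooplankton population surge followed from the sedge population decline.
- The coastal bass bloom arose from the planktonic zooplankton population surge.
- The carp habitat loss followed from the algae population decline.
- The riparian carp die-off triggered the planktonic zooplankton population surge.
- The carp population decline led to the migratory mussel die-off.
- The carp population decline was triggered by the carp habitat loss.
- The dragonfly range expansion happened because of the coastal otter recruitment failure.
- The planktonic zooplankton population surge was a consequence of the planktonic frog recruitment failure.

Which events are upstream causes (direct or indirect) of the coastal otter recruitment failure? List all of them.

the algae population decline, the carp habitat loss, the carp population decline, the invasive crayfish collapse, the migratory mussel die-off, the planktonic frog recruitment failure, the planktonic zooplankton population surge, the riparian carp die-off, the sedge population decline

Immediate cause of the coastal otter recruitment failure: the planktonic zooplankton population surge.
Further upstream: the algae population decline, the carp habitat loss, the carp population decline, the migratory mussel die-off, the planktonic frog recruitment failure, the invasive crayfish collapse, the riparian carp die-off, the sedge population decline.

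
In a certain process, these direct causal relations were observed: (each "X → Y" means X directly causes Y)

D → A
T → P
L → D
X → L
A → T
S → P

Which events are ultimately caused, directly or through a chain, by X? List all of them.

Direct effects: L.
2 steps out: D.
3 steps out: A.
4 steps out: T.
5 steps out: P.
Not reachable from it: S.

A, D, L, P, T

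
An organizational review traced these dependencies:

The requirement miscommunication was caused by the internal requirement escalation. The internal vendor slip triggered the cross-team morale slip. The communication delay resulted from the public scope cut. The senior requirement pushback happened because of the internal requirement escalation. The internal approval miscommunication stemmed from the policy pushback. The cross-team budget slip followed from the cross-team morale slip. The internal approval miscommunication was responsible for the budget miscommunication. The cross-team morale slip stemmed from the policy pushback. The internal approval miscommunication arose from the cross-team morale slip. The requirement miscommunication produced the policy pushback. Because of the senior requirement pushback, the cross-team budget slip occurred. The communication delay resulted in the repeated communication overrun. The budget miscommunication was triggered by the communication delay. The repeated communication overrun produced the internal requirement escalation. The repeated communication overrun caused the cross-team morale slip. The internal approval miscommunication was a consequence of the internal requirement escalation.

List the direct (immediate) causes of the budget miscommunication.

Upstream contributors include the public scope cut, the repeated communication overrun, the internal requirement escalation, the requirement miscommunication, the policy pushback, the cross-team morale slip, the internal vendor slip, but only the communication delay, the internal approval miscommunication feed directly into the budget miscommunication.

the communication delay, the internal approval miscommunication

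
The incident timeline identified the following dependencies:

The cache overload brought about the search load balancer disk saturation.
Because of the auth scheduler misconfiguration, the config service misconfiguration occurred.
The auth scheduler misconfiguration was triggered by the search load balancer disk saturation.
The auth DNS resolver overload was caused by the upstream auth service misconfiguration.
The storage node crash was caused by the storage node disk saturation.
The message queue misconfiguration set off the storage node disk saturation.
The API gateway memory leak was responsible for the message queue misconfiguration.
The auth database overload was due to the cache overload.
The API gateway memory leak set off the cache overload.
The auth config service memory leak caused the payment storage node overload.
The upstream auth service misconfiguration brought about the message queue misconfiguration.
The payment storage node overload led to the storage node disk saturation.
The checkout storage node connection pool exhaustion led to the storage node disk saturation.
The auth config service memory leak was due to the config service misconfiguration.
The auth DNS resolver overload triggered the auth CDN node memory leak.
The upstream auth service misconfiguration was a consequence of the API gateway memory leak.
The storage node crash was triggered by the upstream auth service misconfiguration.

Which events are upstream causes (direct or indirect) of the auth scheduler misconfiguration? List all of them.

the API gateway memory leak, the cache overload, the search load balancer disk saturation

Immediate cause of the auth scheduler misconfiguration: the search load balancer disk saturation.
Further upstream: the API gateway memory leak, the cache overload.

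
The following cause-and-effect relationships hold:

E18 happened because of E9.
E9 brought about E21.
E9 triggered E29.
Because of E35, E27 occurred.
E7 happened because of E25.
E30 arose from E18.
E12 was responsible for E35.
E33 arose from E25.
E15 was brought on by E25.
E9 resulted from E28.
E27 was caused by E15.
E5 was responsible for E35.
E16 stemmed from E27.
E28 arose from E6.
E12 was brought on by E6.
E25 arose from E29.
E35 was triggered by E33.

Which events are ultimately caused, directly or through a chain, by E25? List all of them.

E15, E16, E27, E33, E35, E7

Direct effects: E33, E7, E15.
2 steps out: E35, E27.
3 steps out: E16.
Not reachable from it: E6, E28, E9, E18, E29, E12, E21, E5, E30.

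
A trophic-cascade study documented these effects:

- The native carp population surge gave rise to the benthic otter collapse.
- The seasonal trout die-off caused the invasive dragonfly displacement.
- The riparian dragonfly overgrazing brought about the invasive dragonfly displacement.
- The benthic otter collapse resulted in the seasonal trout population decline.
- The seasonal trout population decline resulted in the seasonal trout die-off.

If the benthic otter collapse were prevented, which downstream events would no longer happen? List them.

the seasonal trout die-off, the seasonal trout population decline

Downstream of the benthic otter collapse: the seasonal trout population decline, the seasonal trout die-off, the invasive dragonfly displacement.
Of those, still caused via another path: the invasive dragonfly displacement.
The remainder have no surviving cause.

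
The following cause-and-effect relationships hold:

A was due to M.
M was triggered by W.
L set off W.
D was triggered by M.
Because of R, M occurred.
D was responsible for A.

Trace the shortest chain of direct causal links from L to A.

L → W
W → M
M → A
Length: 3 steps.

L → W → M → A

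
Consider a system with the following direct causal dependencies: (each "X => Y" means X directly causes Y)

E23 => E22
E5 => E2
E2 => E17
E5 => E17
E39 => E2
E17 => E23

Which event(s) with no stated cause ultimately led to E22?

Tracing upstream from E22: E22 ← E23 ← E17 ← E5.
A separate upstream branch: E22 ← E23 ← E17 ← E2 ← E39.
Each of those chain origins has no stated cause.

E39, E5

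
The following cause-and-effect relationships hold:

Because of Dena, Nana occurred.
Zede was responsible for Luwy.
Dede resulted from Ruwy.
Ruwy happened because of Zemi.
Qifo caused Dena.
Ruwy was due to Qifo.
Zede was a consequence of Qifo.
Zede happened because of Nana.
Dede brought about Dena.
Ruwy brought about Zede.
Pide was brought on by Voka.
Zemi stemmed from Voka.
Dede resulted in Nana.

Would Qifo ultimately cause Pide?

No

Qifo leads to Ruwy, Dede, Dena, Nana, Zede, Luwy; Pide is not among them.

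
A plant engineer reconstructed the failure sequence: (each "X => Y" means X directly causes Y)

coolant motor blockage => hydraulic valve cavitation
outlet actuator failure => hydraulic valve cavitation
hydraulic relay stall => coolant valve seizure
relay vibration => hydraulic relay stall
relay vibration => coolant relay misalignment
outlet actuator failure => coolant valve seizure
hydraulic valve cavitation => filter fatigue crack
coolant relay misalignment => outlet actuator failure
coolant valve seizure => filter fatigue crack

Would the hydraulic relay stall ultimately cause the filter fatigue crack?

There is a causal chain: the hydraulic relay stall → the coolant valve seizure → the filter fatigue crack.

Yes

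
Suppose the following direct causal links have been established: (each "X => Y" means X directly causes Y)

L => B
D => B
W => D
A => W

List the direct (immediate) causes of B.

D, L

Upstream contributors include A, W, but only D, L feed directly into B.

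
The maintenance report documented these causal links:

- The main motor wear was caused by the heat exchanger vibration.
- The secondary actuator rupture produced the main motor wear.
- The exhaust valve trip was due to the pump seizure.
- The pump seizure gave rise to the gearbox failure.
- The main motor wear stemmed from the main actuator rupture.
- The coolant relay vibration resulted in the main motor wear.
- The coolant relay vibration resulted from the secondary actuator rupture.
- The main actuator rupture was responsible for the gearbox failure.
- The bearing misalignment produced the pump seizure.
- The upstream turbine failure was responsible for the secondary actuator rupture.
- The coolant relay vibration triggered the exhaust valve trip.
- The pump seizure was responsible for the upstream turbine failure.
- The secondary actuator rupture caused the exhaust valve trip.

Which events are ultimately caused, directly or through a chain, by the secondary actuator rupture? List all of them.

the coolant relay vibration, the exhaust valve trip, the main motor wear

Direct effects: the coolant relay vibration, the exhaust valve trip, the main motor wear.
Not reachable from it: the heat exchanger vibration, the bearing misalignment, the pump seizure, the main actuator rupture, the upstream turbine failure, the gearbox failure.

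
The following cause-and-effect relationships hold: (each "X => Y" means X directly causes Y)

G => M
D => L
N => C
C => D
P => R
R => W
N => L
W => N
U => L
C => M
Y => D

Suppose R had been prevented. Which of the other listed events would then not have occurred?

Downstream of R: W, N, C, M, D, L.
Of those, still caused via another path: M, D, L.
The remainder have no surviving cause.

C, N, W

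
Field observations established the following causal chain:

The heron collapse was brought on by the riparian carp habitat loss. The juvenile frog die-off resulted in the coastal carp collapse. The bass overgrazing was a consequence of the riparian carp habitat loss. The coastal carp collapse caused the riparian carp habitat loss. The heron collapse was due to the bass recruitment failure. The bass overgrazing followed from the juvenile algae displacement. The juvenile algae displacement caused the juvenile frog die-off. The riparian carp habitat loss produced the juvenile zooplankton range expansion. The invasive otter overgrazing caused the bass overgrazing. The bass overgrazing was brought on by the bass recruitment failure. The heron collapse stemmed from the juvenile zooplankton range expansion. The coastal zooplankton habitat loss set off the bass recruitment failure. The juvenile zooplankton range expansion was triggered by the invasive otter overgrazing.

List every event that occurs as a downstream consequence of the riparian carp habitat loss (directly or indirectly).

Direct effects: the bass overgrazing, the juvenile zooplankton range expansion, the heron collapse.
Not reachable from it: the coastal zooplankton habitat loss, the juvenile algae displacement, the juvenile frog die-off, the coastal carp collapse, the bass recruitment failure, the invasive otter overgrazing.

the bass overgrazing, the heron collapse, the juvenile zooplankton range expansion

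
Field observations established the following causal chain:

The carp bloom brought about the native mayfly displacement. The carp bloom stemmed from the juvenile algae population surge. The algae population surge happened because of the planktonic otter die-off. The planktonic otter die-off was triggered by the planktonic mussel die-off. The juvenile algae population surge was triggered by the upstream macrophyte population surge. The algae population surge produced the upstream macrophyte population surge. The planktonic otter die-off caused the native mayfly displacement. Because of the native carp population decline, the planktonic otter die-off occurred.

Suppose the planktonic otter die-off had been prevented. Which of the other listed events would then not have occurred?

the algae population surge, the carp bloom, the juvenile algae population surge, the native mayfly displacement, the upstream macrophyte population surge

Downstream of the planktonic otter die-off: the algae population surge, the upstream macrophyte population surge, the juvenile algae population surge, the carp bloom, the native mayfly displacement.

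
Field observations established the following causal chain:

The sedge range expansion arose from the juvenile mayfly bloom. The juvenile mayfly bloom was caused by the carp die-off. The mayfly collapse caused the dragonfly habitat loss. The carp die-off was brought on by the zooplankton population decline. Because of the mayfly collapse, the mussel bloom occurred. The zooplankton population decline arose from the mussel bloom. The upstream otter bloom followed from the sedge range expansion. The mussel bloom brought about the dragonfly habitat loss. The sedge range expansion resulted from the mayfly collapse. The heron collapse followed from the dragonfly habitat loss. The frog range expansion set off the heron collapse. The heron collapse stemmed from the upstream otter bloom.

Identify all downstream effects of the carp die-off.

the heron collapse, the juvenile mayfly bloom, the sedge range expansion, the upstream otter bloom

Direct effects: the juvenile mayfly bloom.
2 steps out: the sedge range expansion.
3 steps out: the upstream otter bloom.
4 steps out: the heron collapse.
Not reachable from it: the mayfly collapse, the mussel bloom, the zooplankton population decline, the dragonfly habitat loss, the frog range expansion.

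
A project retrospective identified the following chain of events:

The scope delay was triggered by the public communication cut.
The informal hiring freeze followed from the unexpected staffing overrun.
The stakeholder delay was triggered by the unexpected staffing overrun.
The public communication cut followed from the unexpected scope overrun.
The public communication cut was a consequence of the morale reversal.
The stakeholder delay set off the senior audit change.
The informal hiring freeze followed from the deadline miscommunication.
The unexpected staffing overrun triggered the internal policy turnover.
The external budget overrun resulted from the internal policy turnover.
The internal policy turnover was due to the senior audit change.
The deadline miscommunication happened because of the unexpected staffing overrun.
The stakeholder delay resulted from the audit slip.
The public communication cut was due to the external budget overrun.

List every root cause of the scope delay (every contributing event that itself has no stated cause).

the audit slip, the morale reversal, the unexpected scope overrun, the unexpected staffing overrun

Tracing upstream from the scope delay: the scope delay ← the public communication cut ← the external budget overrun ← the internal policy turnover ← the senior audit change ← the stakeholder delay ← the audit slip.
A separate upstream branch: the scope delay ← the public communication cut ← the external budget overrun ← the internal policy turnover ← the unexpected staffing overrun.
A separate upstream branch: the scope delay ← the public communication cut ← the morale reversal.
A separate upstream branch: the scope delay ← the public communication cut ← the unexpected scope overrun.
Each of those chain origins has no stated cause.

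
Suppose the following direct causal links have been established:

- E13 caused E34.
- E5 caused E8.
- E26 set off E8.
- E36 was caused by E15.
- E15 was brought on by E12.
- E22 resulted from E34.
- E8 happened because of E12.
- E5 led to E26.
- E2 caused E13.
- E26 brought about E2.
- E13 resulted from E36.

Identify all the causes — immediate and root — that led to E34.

E12, E13, E15, E2, E26, E36, E5

Immediate cause of E34: E13.
Further upstream: E12, E5, E26, E2, E15, E36.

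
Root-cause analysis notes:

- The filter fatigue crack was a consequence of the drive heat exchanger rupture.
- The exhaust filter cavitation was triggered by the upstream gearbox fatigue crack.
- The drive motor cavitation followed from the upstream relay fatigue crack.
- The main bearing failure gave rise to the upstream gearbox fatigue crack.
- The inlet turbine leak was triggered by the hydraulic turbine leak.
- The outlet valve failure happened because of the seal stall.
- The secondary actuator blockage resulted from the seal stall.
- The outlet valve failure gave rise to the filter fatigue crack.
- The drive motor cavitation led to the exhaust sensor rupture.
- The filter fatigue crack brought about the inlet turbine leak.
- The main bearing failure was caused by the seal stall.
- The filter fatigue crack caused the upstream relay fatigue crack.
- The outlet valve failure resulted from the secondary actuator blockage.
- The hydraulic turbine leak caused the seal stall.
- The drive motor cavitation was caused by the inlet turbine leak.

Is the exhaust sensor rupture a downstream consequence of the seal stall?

There is a causal chain: the seal stall → the outlet valve failure → the filter fatigue crack → the inlet turbine leak → the drive motor cavitation → the exhaust sensor rupture.

Yes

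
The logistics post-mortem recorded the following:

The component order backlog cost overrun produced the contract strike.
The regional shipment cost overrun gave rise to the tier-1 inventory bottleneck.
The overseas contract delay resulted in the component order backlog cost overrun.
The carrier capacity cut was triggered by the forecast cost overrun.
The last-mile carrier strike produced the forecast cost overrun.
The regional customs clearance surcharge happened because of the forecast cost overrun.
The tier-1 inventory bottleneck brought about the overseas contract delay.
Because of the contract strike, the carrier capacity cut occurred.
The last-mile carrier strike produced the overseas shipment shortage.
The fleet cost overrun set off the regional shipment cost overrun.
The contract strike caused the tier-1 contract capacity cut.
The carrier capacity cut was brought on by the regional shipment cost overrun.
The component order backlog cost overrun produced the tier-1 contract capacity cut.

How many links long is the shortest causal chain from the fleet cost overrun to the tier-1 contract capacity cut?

5

Shortest chain: the fleet cost overrun → the regional shipment cost overrun → the tier-1 inventory bottleneck → the overseas contract delay → the component order backlog cost overrun → the tier-1 contract capacity cut.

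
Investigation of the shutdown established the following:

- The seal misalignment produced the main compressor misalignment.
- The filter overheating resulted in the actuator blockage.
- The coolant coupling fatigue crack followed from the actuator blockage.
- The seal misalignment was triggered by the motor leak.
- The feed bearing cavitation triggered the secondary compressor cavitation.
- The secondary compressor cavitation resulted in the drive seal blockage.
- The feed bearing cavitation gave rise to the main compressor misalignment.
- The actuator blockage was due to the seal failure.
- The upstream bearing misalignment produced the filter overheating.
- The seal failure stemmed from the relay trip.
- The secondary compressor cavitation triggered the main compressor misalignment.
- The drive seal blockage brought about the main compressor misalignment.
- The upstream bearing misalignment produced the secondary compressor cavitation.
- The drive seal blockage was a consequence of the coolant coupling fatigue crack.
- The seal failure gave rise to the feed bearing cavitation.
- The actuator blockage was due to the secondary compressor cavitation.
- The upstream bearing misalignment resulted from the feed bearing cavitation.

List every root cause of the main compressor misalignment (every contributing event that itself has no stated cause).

the motor leak, the relay trip

Tracing upstream from the main compressor misalignment: the main compressor misalignment ← the feed bearing cavitation ← the seal failure ← the relay trip.
A separate upstream branch: the main compressor misalignment ← the seal misalignment ← the motor leak.
Each of those chain origins has no stated cause.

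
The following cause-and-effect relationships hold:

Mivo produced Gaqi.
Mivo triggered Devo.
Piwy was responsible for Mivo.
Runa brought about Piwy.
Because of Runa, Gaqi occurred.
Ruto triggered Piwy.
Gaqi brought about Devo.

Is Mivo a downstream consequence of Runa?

There is a causal chain: Runa → Piwy → Mivo.

Yes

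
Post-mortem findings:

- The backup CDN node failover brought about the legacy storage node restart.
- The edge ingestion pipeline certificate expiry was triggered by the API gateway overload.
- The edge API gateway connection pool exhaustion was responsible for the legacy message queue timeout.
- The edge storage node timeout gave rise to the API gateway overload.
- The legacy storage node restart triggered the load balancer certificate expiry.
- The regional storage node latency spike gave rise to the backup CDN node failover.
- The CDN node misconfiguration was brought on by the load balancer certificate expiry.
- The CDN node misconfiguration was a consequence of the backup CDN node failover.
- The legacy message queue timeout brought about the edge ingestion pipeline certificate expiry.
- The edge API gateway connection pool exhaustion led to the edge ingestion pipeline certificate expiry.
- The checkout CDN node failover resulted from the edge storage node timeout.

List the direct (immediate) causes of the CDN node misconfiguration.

Upstream contributors include the regional storage node latency spike, the legacy storage node restart, but only the backup CDN node failover, the load balancer certificate expiry feed directly into the CDN node misconfiguration.

the backup CDN node failover, the load balancer certificate expiry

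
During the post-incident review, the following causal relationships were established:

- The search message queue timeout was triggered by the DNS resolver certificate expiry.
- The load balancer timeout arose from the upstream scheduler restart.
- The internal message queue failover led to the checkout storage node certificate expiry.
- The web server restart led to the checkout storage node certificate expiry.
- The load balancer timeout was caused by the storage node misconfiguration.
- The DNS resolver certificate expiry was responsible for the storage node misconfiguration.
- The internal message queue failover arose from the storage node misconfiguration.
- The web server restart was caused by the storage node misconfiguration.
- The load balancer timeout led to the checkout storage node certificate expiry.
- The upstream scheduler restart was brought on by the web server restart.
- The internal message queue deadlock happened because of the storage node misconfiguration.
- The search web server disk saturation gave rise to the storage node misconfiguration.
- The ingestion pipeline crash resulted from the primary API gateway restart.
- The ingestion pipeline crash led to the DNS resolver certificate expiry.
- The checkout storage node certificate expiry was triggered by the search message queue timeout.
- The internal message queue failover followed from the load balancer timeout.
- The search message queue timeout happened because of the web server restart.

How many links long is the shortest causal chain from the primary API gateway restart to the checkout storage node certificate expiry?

4

Shortest chain: the primary API gateway restart → the ingestion pipeline crash → the DNS resolver certificate expiry → the search message queue timeout → the checkout storage node certificate expiry.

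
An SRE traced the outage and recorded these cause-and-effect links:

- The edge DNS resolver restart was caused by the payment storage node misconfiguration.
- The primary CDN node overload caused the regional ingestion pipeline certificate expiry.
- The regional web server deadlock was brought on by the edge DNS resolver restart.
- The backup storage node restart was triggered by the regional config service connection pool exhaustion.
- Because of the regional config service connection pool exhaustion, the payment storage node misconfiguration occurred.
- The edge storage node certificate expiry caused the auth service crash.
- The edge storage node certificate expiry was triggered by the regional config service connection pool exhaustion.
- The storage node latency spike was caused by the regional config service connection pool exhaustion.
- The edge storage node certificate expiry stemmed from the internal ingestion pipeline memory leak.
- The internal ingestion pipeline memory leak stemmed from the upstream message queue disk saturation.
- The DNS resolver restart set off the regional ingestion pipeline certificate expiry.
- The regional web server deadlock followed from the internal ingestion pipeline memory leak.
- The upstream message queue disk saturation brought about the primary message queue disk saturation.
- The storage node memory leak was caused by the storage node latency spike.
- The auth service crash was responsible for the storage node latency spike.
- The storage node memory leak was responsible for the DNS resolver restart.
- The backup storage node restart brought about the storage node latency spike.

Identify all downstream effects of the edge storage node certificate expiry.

the DNS resolver restart, the auth service crash, the regional ingestion pipeline certificate expiry, the storage node latency spike, the storage node memory leak

Direct effects: the auth service crash.
2 steps out: the storage node latency spike.
3 steps out: the storage node memory leak.
4 steps out: the DNS resolver restart.
5 steps out: the regional ingestion pipeline certificate expiry.
Not reachable from it: the upstream message queue disk saturation, the regional config service connection pool exhaustion, the internal ingestion pipeline memory leak, the backup storage node restart, the primary message queue disk saturation, the payment storage node misconfiguration, the edge DNS resolver restart, the regional web server deadlock, the primary CDN node overload.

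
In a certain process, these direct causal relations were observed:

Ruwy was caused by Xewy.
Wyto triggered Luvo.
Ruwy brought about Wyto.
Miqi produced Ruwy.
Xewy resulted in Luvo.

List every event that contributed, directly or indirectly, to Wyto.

Immediate cause of Wyto: Ruwy.
Further upstream: Xewy, Miqi.

Miqi, Ruwy, Xewy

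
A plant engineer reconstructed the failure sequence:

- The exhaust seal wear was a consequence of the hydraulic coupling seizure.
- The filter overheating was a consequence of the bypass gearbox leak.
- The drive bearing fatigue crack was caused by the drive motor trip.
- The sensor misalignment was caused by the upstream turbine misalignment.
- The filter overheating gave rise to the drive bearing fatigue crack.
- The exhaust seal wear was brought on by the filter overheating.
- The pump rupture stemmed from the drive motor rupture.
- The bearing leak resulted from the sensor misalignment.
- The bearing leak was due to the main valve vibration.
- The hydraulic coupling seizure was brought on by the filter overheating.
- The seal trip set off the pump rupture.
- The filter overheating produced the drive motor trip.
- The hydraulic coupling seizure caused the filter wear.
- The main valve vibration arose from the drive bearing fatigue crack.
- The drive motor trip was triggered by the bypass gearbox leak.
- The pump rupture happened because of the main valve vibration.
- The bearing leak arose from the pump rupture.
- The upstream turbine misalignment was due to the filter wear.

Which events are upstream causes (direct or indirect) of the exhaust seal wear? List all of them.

Immediate causes of the exhaust seal wear: the filter overheating, the hydraulic coupling seizure.
Further upstream: the bypass gearbox leak.

the bypass gearbox leak, the filter overheating, the hydraulic coupling seizure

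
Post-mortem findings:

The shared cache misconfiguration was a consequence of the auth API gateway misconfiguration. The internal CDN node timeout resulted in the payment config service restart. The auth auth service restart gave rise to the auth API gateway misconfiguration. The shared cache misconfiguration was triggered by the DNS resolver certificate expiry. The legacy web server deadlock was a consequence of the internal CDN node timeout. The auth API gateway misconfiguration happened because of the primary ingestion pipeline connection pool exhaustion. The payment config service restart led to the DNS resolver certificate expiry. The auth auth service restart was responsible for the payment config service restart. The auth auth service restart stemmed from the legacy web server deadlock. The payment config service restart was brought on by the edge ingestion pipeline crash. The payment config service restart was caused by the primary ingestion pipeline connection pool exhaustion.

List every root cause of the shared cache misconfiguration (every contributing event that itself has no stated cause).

the edge ingestion pipeline crash, the internal CDN node timeout, the primary ingestion pipeline connection pool exhaustion

Tracing upstream from the shared cache misconfiguration: the shared cache misconfiguration ← the auth API gateway misconfiguration ← the primary ingestion pipeline connection pool exhaustion.
A separate upstream branch: the shared cache misconfiguration ← the DNS resolver certificate expiry ← the payment config service restart ← the edge ingestion pipeline crash.
A separate upstream branch: the shared cache misconfiguration ← the DNS resolver certificate expiry ← the payment config service restart ← the internal CDN node timeout.
Each of those chain origins has no stated cause.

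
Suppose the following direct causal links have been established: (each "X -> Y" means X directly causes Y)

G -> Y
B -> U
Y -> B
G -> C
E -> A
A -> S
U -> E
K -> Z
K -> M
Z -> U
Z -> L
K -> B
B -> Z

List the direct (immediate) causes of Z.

Upstream contributors include G, Y, but only B, K feed directly into Z.

B, K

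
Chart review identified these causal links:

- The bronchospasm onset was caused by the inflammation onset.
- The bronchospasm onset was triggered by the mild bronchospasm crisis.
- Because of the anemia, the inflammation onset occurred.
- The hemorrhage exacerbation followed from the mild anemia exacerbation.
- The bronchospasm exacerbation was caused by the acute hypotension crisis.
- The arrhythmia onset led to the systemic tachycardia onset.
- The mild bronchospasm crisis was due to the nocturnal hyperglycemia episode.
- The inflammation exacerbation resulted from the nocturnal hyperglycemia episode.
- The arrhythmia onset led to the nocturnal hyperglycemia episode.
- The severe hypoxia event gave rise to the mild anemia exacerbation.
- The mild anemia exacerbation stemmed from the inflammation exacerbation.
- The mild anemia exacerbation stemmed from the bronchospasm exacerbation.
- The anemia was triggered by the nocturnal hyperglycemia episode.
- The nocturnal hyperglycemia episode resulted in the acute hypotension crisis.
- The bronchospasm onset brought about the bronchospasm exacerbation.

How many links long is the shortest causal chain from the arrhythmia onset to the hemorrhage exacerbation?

4

Shortest chain: the arrhythmia onset → the nocturnal hyperglycemia episode → the inflammation exacerbation → the mild anemia exacerbation → the hemorrhage exacerbation.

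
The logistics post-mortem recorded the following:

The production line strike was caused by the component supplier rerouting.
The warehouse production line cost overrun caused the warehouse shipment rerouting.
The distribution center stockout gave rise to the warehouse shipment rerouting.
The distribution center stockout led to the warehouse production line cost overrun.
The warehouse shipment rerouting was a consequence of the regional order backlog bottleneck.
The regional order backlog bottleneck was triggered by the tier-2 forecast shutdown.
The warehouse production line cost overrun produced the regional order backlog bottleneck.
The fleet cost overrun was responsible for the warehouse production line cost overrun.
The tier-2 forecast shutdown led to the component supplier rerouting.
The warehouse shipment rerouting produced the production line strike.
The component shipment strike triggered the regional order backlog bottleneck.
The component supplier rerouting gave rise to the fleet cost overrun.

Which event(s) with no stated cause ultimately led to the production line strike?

the component shipment strike, the distribution center stockout, the tier-2 forecast shutdown

Tracing upstream from the production line strike: the production line strike ← the warehouse shipment rerouting ← the distribution center stockout.
A separate upstream branch: the production line strike ← the component supplier rerouting ← the tier-2 forecast shutdown.
A separate upstream branch: the production line strike ← the warehouse shipment rerouting ← the regional order backlog bottleneck ← the component shipment strike.
Each of those chain origins has no stated cause.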